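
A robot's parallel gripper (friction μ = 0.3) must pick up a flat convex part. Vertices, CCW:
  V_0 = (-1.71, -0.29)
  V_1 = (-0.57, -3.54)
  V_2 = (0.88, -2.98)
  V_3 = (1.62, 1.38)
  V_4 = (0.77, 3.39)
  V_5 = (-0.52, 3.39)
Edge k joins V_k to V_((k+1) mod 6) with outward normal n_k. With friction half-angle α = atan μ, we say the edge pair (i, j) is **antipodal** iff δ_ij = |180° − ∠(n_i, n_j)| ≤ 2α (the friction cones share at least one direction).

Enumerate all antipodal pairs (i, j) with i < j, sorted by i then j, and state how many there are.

α = atan 0.3 = 16.70°;  2α = 33.40°
n_0 = (-0.9436, -0.3310)
n_1 = (+0.3603, -0.9328)
n_2 = (+0.9859, -0.1673)
n_3 = (+0.9210, +0.3895)
n_4 = (+0.0000, +1.0000)
n_5 = (-0.9515, +0.3077)
  (0,1): δ = 88.21°  ·
  (0,2): δ = 28.96°  ✓
  (0,3): δ = 3.59°  ✓
  (0,4): δ = 70.67°  ·
  (0,5): δ = 142.75°  ·
  (1,2): δ = 120.75°  ·
  (1,3): δ = 88.19°  ·
  (1,4): δ = 21.12°  ✓
  (1,5): δ = 50.96°  ·
  (2,3): δ = 147.44°  ·
  (2,4): δ = 80.37°  ·
  (2,5): δ = 8.29°  ✓
  (3,4): δ = 112.92°  ·
  (3,5): δ = 40.84°  ·
  (4,5): δ = 107.92°  ·
antipodal pairs: 4

count = 4; pairs: (0,2), (0,3), (1,4), (2,5)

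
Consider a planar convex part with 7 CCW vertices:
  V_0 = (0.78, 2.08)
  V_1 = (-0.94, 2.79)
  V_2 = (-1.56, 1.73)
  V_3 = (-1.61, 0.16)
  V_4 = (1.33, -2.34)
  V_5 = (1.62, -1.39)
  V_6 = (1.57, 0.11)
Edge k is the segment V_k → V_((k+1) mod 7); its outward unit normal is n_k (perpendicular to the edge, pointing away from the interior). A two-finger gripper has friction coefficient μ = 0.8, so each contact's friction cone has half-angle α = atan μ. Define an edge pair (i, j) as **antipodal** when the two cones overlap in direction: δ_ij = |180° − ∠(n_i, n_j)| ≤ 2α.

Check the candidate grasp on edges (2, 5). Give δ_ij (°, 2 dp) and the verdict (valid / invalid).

δ = 3.73°, valid

α = atan 0.8 = 38.66°;  2α = 77.32°
edge 2: e_2 = (-0.05, -1.57);  n_2 = (-0.9995, +0.0318)
edge 5: e_5 = (-0.05, +1.50);  n_5 = (+0.9994, +0.0333)
∠(n_2, n_5) = 176.27°
δ = |180° − 176.27°| = 3.73°
3.73° ≤ 2α = 77.32°  →  valid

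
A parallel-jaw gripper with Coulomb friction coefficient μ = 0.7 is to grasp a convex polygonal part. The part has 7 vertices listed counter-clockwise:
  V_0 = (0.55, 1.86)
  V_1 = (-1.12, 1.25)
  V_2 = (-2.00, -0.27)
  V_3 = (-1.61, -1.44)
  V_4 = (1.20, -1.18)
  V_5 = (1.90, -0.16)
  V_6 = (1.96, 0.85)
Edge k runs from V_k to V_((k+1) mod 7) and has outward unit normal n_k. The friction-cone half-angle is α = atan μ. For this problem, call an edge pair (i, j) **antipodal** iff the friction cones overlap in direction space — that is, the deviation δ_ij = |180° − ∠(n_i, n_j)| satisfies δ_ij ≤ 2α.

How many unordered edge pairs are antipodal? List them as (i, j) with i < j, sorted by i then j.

count = 10; pairs: (0,3), (0,4), (0,5), (1,3), (1,4), (1,5), (2,4), (2,5), (2,6), (3,6)

α = atan 0.7 = 34.99°;  2α = 69.98°
n_0 = (-0.3431, +0.9393)
n_1 = (-0.8654, +0.5010)
n_2 = (-0.9487, -0.3162)
n_3 = (+0.0921, -0.9957)
n_4 = (+0.8245, -0.5658)
n_5 = (+0.9982, -0.0593)
n_6 = (+0.5823, +0.8130)
  (0,1): δ = 140.13°  ·
  (0,2): δ = 91.63°  ·
  (0,3): δ = 14.78°  ✓
  (0,4): δ = 35.47°  ✓
  (0,5): δ = 66.53°  ✓
  (0,6): δ = 124.32°  ·
  (1,2): δ = 131.50°  ·
  (1,3): δ = 54.65°  ✓
  (1,4): δ = 4.39°  ✓
  (1,5): δ = 26.67°  ✓
  (1,6): δ = 84.45°  ·
  (2,3): δ = 103.15°  ·
  (2,4): δ = 52.90°  ✓
  (2,5): δ = 21.83°  ✓
  (2,6): δ = 35.95°  ✓
  (3,4): δ = 129.75°  ·
  (3,5): δ = 98.69°  ·
  (3,6): δ = 40.90°  ✓
  (4,5): δ = 148.94°  ·
  (4,6): δ = 91.15°  ·
  (5,6): δ = 122.21°  ·
antipodal pairs: 10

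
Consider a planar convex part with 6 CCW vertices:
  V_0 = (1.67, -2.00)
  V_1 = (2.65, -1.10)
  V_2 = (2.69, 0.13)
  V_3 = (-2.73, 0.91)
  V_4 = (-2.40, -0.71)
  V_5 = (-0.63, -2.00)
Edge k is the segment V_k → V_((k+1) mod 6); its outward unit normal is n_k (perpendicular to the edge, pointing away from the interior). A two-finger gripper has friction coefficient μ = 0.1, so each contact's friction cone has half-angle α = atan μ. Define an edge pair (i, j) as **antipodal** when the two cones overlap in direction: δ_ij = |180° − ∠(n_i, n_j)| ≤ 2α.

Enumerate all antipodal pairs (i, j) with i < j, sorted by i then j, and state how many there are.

count = 1; pairs: (2,5)

α = atan 0.1 = 5.71°;  2α = 11.42°
n_0 = (+0.6764, -0.7365)
n_1 = (+0.9995, -0.0325)
n_2 = (+0.1424, +0.9898)
n_3 = (-0.9799, -0.1996)
n_4 = (-0.5890, -0.8081)
n_5 = (+0.0000, -1.0000)
  (0,1): δ = 134.43°  ·
  (0,2): δ = 50.75°  ·
  (0,3): δ = 58.95°  ·
  (0,4): δ = 101.35°  ·
  (0,5): δ = 137.44°  ·
  (1,2): δ = 96.33°  ·
  (1,3): δ = 13.38°  ·
  (1,4): δ = 55.78°  ·
  (1,5): δ = 91.86°  ·
  (2,3): δ = 70.30°  ·
  (2,4): δ = 27.90°  ·
  (2,5): δ = 8.19°  ✓
  (3,4): δ = 137.60°  ·
  (3,5): δ = 101.51°  ·
  (4,5): δ = 143.91°  ·
antipodal pairs: 1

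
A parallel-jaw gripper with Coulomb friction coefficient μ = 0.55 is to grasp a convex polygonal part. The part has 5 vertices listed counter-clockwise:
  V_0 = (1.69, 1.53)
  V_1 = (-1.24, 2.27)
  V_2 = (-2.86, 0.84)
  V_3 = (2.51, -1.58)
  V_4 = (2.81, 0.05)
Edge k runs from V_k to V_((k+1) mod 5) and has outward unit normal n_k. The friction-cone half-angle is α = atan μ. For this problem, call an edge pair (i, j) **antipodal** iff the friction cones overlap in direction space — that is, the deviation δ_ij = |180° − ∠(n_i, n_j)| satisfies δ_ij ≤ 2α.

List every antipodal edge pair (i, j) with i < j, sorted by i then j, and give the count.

α = atan 0.55 = 28.81°;  2α = 57.62°
n_0 = (+0.2449, +0.9696)
n_1 = (-0.6618, +0.7497)
n_2 = (-0.4109, -0.9117)
n_3 = (+0.9835, -0.1810)
n_4 = (+0.7974, +0.6034)
  (0,1): δ = 124.39°  ·
  (0,2): δ = 10.08°  ✓
  (0,3): δ = 93.75°  ·
  (0,4): δ = 141.29°  ·
  (1,2): δ = 65.69°  ·
  (1,3): δ = 38.14°  ✓
  (1,4): δ = 85.68°  ·
  (2,3): δ = 76.17°  ·
  (2,4): δ = 28.62°  ✓
  (3,4): δ = 132.45°  ·
antipodal pairs: 3

count = 3; pairs: (0,2), (1,3), (2,4)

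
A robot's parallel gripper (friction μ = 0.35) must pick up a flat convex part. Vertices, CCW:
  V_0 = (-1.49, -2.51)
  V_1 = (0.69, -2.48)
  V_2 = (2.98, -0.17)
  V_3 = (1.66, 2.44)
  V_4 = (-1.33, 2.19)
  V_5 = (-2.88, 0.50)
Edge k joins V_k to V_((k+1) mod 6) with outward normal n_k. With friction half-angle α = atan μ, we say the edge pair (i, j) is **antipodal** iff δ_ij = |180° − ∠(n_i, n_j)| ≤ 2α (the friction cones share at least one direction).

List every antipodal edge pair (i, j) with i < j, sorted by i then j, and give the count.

count = 3; pairs: (0,3), (1,4), (2,5)

α = atan 0.35 = 19.29°;  2α = 38.58°
n_0 = (+0.0138, -0.9999)
n_1 = (+0.7102, -0.7040)
n_2 = (+0.8924, +0.4513)
n_3 = (-0.0833, +0.9965)
n_4 = (-0.7370, +0.6759)
n_5 = (-0.9079, -0.4192)
  (0,1): δ = 135.54°  ·
  (0,2): δ = 63.96°  ·
  (0,3): δ = 3.99°  ✓
  (0,4): δ = 46.69°  ·
  (0,5): δ = 114.00°  ·
  (1,2): δ = 108.42°  ·
  (1,3): δ = 40.47°  ·
  (1,4): δ = 2.23°  ✓
  (1,5): δ = 69.54°  ·
  (2,3): δ = 112.05°  ·
  (2,4): δ = 69.35°  ·
  (2,5): δ = 2.04°  ✓
  (3,4): δ = 137.31°  ·
  (3,5): δ = 69.99°  ·
  (4,5): δ = 112.69°  ·
antipodal pairs: 3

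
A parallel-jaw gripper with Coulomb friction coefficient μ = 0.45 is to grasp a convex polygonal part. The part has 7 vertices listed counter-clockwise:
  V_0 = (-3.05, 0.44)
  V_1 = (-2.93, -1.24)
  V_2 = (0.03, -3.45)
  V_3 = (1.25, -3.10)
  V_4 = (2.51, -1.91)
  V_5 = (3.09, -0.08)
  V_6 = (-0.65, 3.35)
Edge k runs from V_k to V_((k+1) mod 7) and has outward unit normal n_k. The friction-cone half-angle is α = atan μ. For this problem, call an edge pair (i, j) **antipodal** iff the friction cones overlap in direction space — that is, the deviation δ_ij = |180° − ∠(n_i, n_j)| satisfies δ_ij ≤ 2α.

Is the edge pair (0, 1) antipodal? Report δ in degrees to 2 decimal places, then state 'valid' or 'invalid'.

α = atan 0.45 = 24.23°;  2α = 48.46°
edge 0: e_0 = (+0.12, -1.68);  n_0 = (-0.9975, -0.0712)
edge 1: e_1 = (+2.96, -2.21);  n_1 = (-0.5983, -0.8013)
∠(n_0, n_1) = 49.17°
δ = |180° − 49.17°| = 130.83°
130.83° > 2α = 48.46°  →  invalid

δ = 130.83°, invalid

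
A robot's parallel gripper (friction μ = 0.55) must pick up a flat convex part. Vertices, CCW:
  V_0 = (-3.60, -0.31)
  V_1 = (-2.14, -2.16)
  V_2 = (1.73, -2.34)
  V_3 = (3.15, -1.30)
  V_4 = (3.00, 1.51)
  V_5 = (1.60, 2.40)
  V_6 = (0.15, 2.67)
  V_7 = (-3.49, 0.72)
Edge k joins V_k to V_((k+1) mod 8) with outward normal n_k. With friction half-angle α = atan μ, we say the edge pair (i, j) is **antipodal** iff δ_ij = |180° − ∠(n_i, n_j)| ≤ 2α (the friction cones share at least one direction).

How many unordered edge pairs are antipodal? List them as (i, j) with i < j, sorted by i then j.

α = atan 0.55 = 28.81°;  2α = 57.62°
n_0 = (-0.7850, -0.6195)
n_1 = (-0.0465, -0.9989)
n_2 = (+0.5909, -0.8068)
n_3 = (+0.9986, +0.0533)
n_4 = (+0.5365, +0.8439)
n_5 = (+0.1831, +0.9831)
n_6 = (-0.4722, +0.8815)
n_7 = (-0.9943, +0.1062)
  (0,1): δ = 130.94°  ·
  (0,2): δ = 92.06°  ·
  (0,3): δ = 35.22°  ✓
  (0,4): δ = 19.28°  ✓
  (0,5): δ = 41.17°  ✓
  (0,6): δ = 79.90°  ·
  (0,7): δ = 135.62°  ·
  (1,2): δ = 141.12°  ·
  (1,3): δ = 84.28°  ·
  (1,4): δ = 29.78°  ✓
  (1,5): δ = 7.89°  ✓
  (1,6): δ = 30.84°  ✓
  (1,7): δ = 86.57°  ·
  (2,3): δ = 123.16°  ·
  (2,4): δ = 68.66°  ·
  (2,5): δ = 46.77°  ✓
  (2,6): δ = 8.04°  ✓
  (2,7): δ = 47.69°  ✓
  (3,4): δ = 125.50°  ·
  (3,5): δ = 103.60°  ·
  (3,6): δ = 64.88°  ·
  (3,7): δ = 9.15°  ✓
  (4,5): δ = 158.10°  ·
  (4,6): δ = 119.38°  ·
  (4,7): δ = 63.65°  ·
  (5,6): δ = 141.27°  ·
  (5,7): δ = 85.55°  ·
  (6,7): δ = 124.27°  ·
antipodal pairs: 10

count = 10; pairs: (0,3), (0,4), (0,5), (1,4), (1,5), (1,6), (2,5), (2,6), (2,7), (3,7)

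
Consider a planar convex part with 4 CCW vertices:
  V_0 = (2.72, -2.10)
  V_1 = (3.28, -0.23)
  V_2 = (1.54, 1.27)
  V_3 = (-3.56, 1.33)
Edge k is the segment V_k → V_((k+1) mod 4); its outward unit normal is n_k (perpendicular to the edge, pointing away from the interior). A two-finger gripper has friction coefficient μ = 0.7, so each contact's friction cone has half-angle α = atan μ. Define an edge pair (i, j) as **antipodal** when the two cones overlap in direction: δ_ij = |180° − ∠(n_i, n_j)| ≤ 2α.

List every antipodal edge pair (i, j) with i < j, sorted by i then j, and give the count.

α = atan 0.7 = 34.99°;  2α = 69.98°
n_0 = (+0.9580, -0.2869)
n_1 = (+0.6529, +0.7574)
n_2 = (+0.0118, +0.9999)
n_3 = (-0.4793, -0.8776)
  (0,1): δ = 114.09°  ·
  (0,2): δ = 74.00°  ·
  (0,3): δ = 78.03°  ·
  (1,2): δ = 139.91°  ·
  (1,3): δ = 12.12°  ✓
  (2,3): δ = 27.97°  ✓
antipodal pairs: 2

count = 2; pairs: (1,3), (2,3)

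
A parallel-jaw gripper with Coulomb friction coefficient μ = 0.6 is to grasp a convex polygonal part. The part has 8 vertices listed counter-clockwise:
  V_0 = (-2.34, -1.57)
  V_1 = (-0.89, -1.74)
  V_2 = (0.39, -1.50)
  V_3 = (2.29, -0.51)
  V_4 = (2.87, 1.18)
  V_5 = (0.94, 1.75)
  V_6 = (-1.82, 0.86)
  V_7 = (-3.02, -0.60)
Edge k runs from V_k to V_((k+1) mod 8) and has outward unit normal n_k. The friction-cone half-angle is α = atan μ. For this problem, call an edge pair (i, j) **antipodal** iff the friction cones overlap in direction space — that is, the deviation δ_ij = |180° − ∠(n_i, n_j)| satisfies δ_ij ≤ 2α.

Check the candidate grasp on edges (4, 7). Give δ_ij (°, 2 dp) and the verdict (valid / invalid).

δ = 38.51°, valid

α = atan 0.6 = 30.96°;  2α = 61.93°
edge 4: e_4 = (-1.93, +0.57);  n_4 = (+0.2832, +0.9590)
edge 7: e_7 = (+0.68, -0.97);  n_7 = (-0.8188, -0.5740)
∠(n_4, n_7) = 141.49°
δ = |180° − 141.49°| = 38.51°
38.51° ≤ 2α = 61.93°  →  valid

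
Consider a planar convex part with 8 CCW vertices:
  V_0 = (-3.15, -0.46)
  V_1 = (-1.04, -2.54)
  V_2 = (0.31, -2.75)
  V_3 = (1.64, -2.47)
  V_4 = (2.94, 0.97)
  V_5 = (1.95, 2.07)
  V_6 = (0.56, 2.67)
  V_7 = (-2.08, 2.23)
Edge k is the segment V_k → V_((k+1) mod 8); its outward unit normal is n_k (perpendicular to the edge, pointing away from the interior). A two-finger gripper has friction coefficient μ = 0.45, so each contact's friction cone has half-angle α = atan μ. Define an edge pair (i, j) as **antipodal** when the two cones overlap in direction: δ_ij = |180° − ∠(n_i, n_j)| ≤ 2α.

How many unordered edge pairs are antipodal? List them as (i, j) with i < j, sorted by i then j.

α = atan 0.45 = 24.23°;  2α = 48.46°
n_0 = (-0.7020, -0.7122)
n_1 = (-0.1537, -0.9881)
n_2 = (+0.2060, -0.9785)
n_3 = (+0.9354, -0.3535)
n_4 = (+0.7433, +0.6690)
n_5 = (+0.3963, +0.9181)
n_6 = (-0.1644, +0.9864)
n_7 = (-0.9292, +0.3696)
  (0,1): δ = 144.25°  ·
  (0,2): δ = 123.52°  ·
  (0,3): δ = 66.11°  ·
  (0,4): δ = 3.42°  ✓
  (0,5): δ = 21.24°  ✓
  (0,6): δ = 54.05°  ·
  (0,7): δ = 112.90°  ·
  (1,2): δ = 159.27°  ·
  (1,3): δ = 101.86°  ·
  (1,4): δ = 39.17°  ✓
  (1,5): δ = 14.51°  ✓
  (1,6): δ = 18.30°  ✓
  (1,7): δ = 77.15°  ·
  (2,3): δ = 122.59°  ·
  (2,4): δ = 59.90°  ·
  (2,5): δ = 35.24°  ✓
  (2,6): δ = 2.43°  ✓
  (2,7): δ = 56.42°  ·
  (3,4): δ = 117.31°  ·
  (3,5): δ = 92.65°  ·
  (3,6): δ = 59.84°  ·
  (3,7): δ = 0.99°  ✓
  (4,5): δ = 155.33°  ·
  (4,6): δ = 122.52°  ·
  (4,7): δ = 63.68°  ·
  (5,6): δ = 147.19°  ·
  (5,7): δ = 88.34°  ·
  (6,7): δ = 121.15°  ·
antipodal pairs: 8

count = 8; pairs: (0,4), (0,5), (1,4), (1,5), (1,6), (2,5), (2,6), (3,7)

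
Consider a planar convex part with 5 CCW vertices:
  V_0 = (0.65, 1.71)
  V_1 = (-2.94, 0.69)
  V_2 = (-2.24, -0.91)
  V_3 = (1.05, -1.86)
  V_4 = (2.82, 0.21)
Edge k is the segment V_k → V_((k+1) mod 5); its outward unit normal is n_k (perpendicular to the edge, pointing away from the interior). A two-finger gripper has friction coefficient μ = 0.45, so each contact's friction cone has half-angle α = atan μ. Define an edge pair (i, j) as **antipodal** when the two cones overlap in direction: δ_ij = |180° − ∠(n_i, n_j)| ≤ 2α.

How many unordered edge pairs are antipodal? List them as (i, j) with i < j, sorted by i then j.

α = atan 0.45 = 24.23°;  2α = 48.46°
n_0 = (-0.2733, +0.9619)
n_1 = (-0.9162, -0.4008)
n_2 = (-0.2774, -0.9607)
n_3 = (+0.7600, -0.6499)
n_4 = (+0.5686, +0.8226)
  (0,1): δ = 82.23°  ·
  (0,2): δ = 31.97°  ✓
  (0,3): δ = 33.61°  ✓
  (0,4): δ = 129.49°  ·
  (1,2): δ = 129.74°  ·
  (1,3): δ = 64.16°  ·
  (1,4): δ = 31.72°  ✓
  (2,3): δ = 114.43°  ·
  (2,4): δ = 18.55°  ✓
  (3,4): δ = 84.12°  ·
antipodal pairs: 4

count = 4; pairs: (0,2), (0,3), (1,4), (2,4)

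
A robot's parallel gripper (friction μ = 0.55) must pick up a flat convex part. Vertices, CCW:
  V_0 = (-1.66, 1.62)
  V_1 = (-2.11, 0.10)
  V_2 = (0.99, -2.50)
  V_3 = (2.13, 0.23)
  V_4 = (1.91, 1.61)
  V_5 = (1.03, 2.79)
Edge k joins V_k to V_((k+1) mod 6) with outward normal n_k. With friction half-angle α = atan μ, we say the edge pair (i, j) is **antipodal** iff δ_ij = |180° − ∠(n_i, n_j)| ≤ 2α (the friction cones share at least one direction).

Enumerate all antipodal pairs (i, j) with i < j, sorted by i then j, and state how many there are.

α = atan 0.55 = 28.81°;  2α = 57.62°
n_0 = (-0.9589, +0.2839)
n_1 = (-0.6426, -0.7662)
n_2 = (+0.9228, -0.3853)
n_3 = (+0.9875, +0.1574)
n_4 = (+0.8016, +0.5978)
n_5 = (-0.3989, +0.9170)
  (0,1): δ = 113.50°  ·
  (0,2): δ = 6.17°  ✓
  (0,3): δ = 25.55°  ✓
  (0,4): δ = 53.21°  ✓
  (0,5): δ = 130.00°  ·
  (1,2): δ = 72.68°  ·
  (1,3): δ = 40.96°  ✓
  (1,4): δ = 13.30°  ✓
  (1,5): δ = 63.49°  ·
  (2,3): δ = 148.28°  ·
  (2,4): δ = 120.62°  ·
  (2,5): δ = 43.83°  ✓
  (3,4): δ = 152.34°  ·
  (3,5): δ = 75.55°  ·
  (4,5): δ = 103.21°  ·
antipodal pairs: 6

count = 6; pairs: (0,2), (0,3), (0,4), (1,3), (1,4), (2,5)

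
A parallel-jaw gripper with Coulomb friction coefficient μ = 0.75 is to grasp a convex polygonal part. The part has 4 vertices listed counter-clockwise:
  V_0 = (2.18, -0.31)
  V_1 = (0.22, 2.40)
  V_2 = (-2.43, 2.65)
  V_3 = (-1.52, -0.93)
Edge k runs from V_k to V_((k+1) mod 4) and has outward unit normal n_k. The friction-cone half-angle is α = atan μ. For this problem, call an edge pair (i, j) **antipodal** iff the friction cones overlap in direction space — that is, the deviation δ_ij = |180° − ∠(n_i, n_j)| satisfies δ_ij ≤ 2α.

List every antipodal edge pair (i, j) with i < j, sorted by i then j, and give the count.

count = 4; pairs: (0,2), (0,3), (1,2), (1,3)

α = atan 0.75 = 36.87°;  2α = 73.74°
n_0 = (+0.8103, +0.5860)
n_1 = (+0.0939, +0.9956)
n_2 = (-0.9692, -0.2464)
n_3 = (+0.1653, -0.9862)
  (0,1): δ = 131.27°  ·
  (0,2): δ = 21.61°  ✓
  (0,3): δ = 63.64°  ✓
  (1,2): δ = 70.35°  ✓
  (1,3): δ = 14.90°  ✓
  (2,3): δ = 94.75°  ·
antipodal pairs: 4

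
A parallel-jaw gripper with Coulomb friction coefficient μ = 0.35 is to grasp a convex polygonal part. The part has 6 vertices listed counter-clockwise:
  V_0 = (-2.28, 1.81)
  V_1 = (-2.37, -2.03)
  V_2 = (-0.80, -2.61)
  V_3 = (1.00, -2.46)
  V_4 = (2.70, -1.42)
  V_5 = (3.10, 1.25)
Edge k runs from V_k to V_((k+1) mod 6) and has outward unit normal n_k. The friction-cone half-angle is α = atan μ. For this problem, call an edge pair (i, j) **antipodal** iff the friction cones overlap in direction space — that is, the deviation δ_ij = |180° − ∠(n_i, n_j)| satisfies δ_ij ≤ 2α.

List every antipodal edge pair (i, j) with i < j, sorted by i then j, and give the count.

α = atan 0.35 = 19.29°;  2α = 38.58°
n_0 = (-0.9997, +0.0234)
n_1 = (-0.3465, -0.9380)
n_2 = (+0.0830, -0.9965)
n_3 = (+0.5219, -0.8530)
n_4 = (+0.9890, -0.1482)
n_5 = (+0.1035, +0.9946)
  (0,1): δ = 108.93°  ·
  (0,2): δ = 83.89°  ·
  (0,3): δ = 57.20°  ·
  (0,4): δ = 7.18°  ✓
  (0,5): δ = 85.40°  ·
  (1,2): δ = 154.96°  ·
  (1,3): δ = 128.27°  ·
  (1,4): δ = 78.24°  ·
  (1,5): δ = 14.33°  ✓
  (2,3): δ = 153.31°  ·
  (2,4): δ = 103.28°  ·
  (2,5): δ = 10.71°  ✓
  (3,4): δ = 129.98°  ·
  (3,5): δ = 37.40°  ✓
  (4,5): δ = 87.42°  ·
antipodal pairs: 4

count = 4; pairs: (0,4), (1,5), (2,5), (3,5)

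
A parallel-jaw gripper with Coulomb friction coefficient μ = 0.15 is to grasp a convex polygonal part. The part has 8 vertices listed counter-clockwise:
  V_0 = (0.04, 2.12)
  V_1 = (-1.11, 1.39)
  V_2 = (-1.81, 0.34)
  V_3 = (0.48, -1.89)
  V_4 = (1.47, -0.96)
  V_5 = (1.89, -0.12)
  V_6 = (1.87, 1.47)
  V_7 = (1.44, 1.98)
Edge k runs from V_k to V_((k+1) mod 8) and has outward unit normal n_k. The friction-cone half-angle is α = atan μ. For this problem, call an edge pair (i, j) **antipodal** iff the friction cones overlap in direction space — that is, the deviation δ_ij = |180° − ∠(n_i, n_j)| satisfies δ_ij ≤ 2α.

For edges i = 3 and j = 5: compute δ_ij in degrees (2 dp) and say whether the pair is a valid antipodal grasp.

δ = 132.49°, invalid

α = atan 0.15 = 8.53°;  2α = 17.06°
edge 3: e_3 = (+0.99, +0.93);  n_3 = (+0.6847, -0.7288)
edge 5: e_5 = (-0.02, +1.59);  n_5 = (+0.9999, +0.0126)
∠(n_3, n_5) = 47.51°
δ = |180° − 47.51°| = 132.49°
132.49° > 2α = 17.06°  →  invalid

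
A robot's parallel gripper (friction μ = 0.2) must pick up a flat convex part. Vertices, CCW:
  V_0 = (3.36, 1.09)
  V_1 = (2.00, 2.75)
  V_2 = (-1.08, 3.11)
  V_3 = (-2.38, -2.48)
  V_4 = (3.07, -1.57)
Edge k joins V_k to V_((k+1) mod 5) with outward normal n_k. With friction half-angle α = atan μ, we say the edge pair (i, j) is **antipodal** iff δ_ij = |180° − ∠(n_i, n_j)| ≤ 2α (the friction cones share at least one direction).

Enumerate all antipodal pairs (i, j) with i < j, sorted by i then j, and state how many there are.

count = 2; pairs: (1,3), (2,4)

α = atan 0.2 = 11.31°;  2α = 22.62°
n_0 = (+0.7735, +0.6337)
n_1 = (+0.1161, +0.9932)
n_2 = (-0.9740, +0.2265)
n_3 = (+0.1647, -0.9863)
n_4 = (+0.9941, -0.1084)
  (0,1): δ = 135.99°  ·
  (0,2): δ = 52.42°  ·
  (0,3): δ = 60.15°  ·
  (0,4): δ = 134.45°  ·
  (1,2): δ = 96.43°  ·
  (1,3): δ = 16.15°  ✓
  (1,4): δ = 90.44°  ·
  (2,3): δ = 67.43°  ·
  (2,4): δ = 6.87°  ✓
  (3,4): δ = 105.70°  ·
antipodal pairs: 2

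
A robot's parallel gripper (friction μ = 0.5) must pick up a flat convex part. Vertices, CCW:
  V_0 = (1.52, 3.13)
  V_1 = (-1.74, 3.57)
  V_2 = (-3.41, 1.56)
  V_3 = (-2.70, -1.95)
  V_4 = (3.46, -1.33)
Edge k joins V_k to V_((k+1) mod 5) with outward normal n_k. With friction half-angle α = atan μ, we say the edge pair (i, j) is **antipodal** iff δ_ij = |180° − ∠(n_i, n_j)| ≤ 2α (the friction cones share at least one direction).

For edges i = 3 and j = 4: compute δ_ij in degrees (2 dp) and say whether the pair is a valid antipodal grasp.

α = atan 0.5 = 26.57°;  2α = 53.13°
edge 3: e_3 = (+6.16, +0.62);  n_3 = (+0.1001, -0.9950)
edge 4: e_4 = (-1.94, +4.46);  n_4 = (+0.9170, +0.3989)
∠(n_3, n_4) = 107.76°
δ = |180° − 107.76°| = 72.24°
72.24° > 2α = 53.13°  →  invalid

δ = 72.24°, invalid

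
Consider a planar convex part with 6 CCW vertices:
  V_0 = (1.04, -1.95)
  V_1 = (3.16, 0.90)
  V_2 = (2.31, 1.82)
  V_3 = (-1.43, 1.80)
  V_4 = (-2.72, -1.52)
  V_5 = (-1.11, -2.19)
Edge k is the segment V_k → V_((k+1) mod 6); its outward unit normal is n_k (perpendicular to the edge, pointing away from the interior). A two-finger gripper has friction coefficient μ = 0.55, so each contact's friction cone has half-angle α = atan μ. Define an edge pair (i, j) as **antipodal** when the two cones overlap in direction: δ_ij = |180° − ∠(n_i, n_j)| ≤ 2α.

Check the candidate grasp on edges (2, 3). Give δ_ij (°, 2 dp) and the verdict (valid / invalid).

δ = 111.54°, invalid

α = atan 0.55 = 28.81°;  2α = 57.62°
edge 2: e_2 = (-3.74, -0.02);  n_2 = (-0.0053, +1.0000)
edge 3: e_3 = (-1.29, -3.32);  n_3 = (-0.9321, +0.3622)
∠(n_2, n_3) = 68.46°
δ = |180° − 68.46°| = 111.54°
111.54° > 2α = 57.62°  →  invalid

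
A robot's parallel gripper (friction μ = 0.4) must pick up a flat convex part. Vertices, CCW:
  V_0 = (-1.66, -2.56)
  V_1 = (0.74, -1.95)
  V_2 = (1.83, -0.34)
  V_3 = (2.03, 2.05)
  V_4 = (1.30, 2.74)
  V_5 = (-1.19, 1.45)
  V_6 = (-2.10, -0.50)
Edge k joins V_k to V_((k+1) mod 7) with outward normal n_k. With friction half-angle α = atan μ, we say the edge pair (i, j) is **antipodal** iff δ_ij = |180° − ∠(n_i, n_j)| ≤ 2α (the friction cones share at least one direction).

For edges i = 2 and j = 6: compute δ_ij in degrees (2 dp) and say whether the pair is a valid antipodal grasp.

α = atan 0.4 = 21.80°;  2α = 43.60°
edge 2: e_2 = (+0.20, +2.39);  n_2 = (+0.9965, -0.0834)
edge 6: e_6 = (+0.44, -2.06);  n_6 = (-0.9779, -0.2089)
∠(n_2, n_6) = 163.16°
δ = |180° − 163.16°| = 16.84°
16.84° ≤ 2α = 43.60°  →  valid

δ = 16.84°, valid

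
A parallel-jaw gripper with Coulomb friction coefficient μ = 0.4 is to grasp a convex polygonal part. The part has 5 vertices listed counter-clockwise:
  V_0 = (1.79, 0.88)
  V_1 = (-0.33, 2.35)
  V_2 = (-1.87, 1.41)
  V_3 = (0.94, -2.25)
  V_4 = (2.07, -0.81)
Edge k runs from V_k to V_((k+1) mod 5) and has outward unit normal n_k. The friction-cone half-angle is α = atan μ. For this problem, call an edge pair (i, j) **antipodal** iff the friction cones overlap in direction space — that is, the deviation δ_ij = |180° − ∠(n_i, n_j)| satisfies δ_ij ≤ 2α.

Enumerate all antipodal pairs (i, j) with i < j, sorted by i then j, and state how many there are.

count = 3; pairs: (0,2), (1,3), (2,4)

α = atan 0.4 = 21.80°;  2α = 43.60°
n_0 = (+0.5698, +0.8218)
n_1 = (-0.5210, +0.8536)
n_2 = (-0.7932, -0.6090)
n_3 = (+0.7867, -0.6173)
n_4 = (+0.9866, +0.1635)
  (0,1): δ = 113.86°  ·
  (0,2): δ = 17.75°  ✓
  (0,3): δ = 86.62°  ·
  (0,4): δ = 134.14°  ·
  (1,2): δ = 83.88°  ·
  (1,3): δ = 20.48°  ✓
  (1,4): δ = 68.01°  ·
  (2,3): δ = 75.64°  ·
  (2,4): δ = 28.11°  ✓
  (3,4): δ = 132.47°  ·
antipodal pairs: 3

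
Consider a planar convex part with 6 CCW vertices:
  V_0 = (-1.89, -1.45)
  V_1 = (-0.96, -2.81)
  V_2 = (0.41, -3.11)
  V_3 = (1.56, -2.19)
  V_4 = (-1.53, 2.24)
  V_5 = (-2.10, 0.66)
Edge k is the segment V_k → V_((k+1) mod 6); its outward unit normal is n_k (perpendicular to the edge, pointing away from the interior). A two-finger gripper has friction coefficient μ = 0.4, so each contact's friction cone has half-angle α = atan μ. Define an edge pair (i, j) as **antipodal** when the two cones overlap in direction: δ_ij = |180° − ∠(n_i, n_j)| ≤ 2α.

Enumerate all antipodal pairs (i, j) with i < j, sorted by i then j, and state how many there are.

count = 4; pairs: (0,3), (1,3), (2,4), (3,5)

α = atan 0.4 = 21.80°;  2α = 43.60°
n_0 = (-0.8255, -0.5645)
n_1 = (-0.2139, -0.9769)
n_2 = (+0.6247, -0.7809)
n_3 = (+0.8202, +0.5721)
n_4 = (-0.9407, +0.3394)
n_5 = (-0.9951, -0.0990)
  (0,1): δ = 136.72°  ·
  (0,2): δ = 85.71°  ·
  (0,3): δ = 0.53°  ✓
  (0,4): δ = 125.80°  ·
  (0,5): δ = 151.32°  ·
  (1,2): δ = 128.99°  ·
  (1,3): δ = 42.75°  ✓
  (1,4): δ = 82.51°  ·
  (1,5): δ = 108.04°  ·
  (2,3): δ = 93.76°  ·
  (2,4): δ = 31.50°  ✓
  (2,5): δ = 57.02°  ·
  (3,4): δ = 54.73°  ·
  (3,5): δ = 29.21°  ✓
  (4,5): δ = 154.48°  ·
antipodal pairs: 4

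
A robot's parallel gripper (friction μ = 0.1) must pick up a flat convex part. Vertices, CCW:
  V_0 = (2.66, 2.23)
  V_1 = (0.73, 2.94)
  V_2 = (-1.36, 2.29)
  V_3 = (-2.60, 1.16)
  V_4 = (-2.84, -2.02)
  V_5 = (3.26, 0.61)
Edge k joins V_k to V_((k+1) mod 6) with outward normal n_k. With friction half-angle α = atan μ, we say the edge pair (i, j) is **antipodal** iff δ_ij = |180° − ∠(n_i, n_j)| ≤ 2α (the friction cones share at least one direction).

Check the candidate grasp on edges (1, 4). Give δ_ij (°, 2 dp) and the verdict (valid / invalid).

δ = 6.05°, valid

α = atan 0.1 = 5.71°;  2α = 11.42°
edge 1: e_1 = (-2.09, -0.65);  n_1 = (-0.2970, +0.9549)
edge 4: e_4 = (+6.10, +2.63);  n_4 = (+0.3959, -0.9183)
∠(n_1, n_4) = 173.95°
δ = |180° − 173.95°| = 6.05°
6.05° ≤ 2α = 11.42°  →  valid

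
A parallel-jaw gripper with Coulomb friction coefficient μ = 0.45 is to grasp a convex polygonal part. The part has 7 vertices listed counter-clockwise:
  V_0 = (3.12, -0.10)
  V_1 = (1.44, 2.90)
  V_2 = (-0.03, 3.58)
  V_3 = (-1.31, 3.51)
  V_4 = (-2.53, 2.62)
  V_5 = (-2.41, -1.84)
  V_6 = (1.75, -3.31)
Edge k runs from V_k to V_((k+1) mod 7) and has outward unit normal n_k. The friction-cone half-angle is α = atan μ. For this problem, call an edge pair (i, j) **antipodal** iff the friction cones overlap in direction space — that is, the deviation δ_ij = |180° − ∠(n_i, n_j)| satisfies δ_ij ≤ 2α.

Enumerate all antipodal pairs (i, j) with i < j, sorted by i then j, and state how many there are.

α = atan 0.45 = 24.23°;  2α = 48.46°
n_0 = (+0.8725, +0.4886)
n_1 = (+0.4198, +0.9076)
n_2 = (-0.0546, +0.9985)
n_3 = (-0.5894, +0.8079)
n_4 = (-0.9996, -0.0269)
n_5 = (-0.3332, -0.9429)
n_6 = (+0.9197, -0.3925)
  (0,1): δ = 144.07°  ·
  (0,2): δ = 116.12°  ·
  (0,3): δ = 83.14°  ·
  (0,4): δ = 27.71°  ✓
  (0,5): δ = 41.29°  ✓
  (0,6): δ = 127.64°  ·
  (1,2): δ = 152.05°  ·
  (1,3): δ = 119.06°  ·
  (1,4): δ = 63.63°  ·
  (1,5): δ = 5.36°  ✓
  (1,6): δ = 91.71°  ·
  (2,3): δ = 147.02°  ·
  (2,4): δ = 91.59°  ·
  (2,5): δ = 22.59°  ✓
  (2,6): δ = 63.76°  ·
  (3,4): δ = 124.57°  ·
  (3,5): δ = 55.57°  ·
  (3,6): δ = 30.78°  ✓
  (4,5): δ = 111.00°  ·
  (4,6): δ = 24.65°  ✓
  (5,6): δ = 93.65°  ·
antipodal pairs: 6

count = 6; pairs: (0,4), (0,5), (1,5), (2,5), (3,6), (4,6)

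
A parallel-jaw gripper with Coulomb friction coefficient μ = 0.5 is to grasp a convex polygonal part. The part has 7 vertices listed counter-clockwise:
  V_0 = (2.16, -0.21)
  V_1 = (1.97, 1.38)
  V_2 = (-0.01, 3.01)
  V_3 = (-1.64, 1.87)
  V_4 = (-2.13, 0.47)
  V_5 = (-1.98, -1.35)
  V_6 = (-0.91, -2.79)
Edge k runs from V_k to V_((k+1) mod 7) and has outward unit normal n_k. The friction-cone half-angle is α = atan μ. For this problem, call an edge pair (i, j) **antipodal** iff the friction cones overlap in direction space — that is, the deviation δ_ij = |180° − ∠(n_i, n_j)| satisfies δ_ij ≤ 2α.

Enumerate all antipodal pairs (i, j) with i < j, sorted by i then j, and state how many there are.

count = 7; pairs: (0,3), (0,4), (0,5), (1,4), (1,5), (2,6), (3,6)

α = atan 0.5 = 26.57°;  2α = 53.13°
n_0 = (+0.9929, +0.1187)
n_1 = (+0.6356, +0.7720)
n_2 = (-0.5731, +0.8195)
n_3 = (-0.9439, +0.3304)
n_4 = (-0.9966, -0.0821)
n_5 = (-0.8027, -0.5964)
n_6 = (+0.6434, -0.7656)
  (0,1): δ = 136.28°  ·
  (0,2): δ = 61.85°  ·
  (0,3): δ = 26.10°  ✓
  (0,4): δ = 2.10°  ✓
  (0,5): δ = 29.80°  ✓
  (0,6): δ = 123.23°  ·
  (1,2): δ = 105.57°  ·
  (1,3): δ = 69.83°  ·
  (1,4): δ = 45.83°  ✓
  (1,5): δ = 13.92°  ✓
  (1,6): δ = 79.51°  ·
  (2,3): δ = 144.26°  ·
  (2,4): δ = 120.26°  ·
  (2,5): δ = 88.35°  ·
  (2,6): δ = 5.07°  ✓
  (3,4): δ = 156.00°  ·
  (3,5): δ = 124.10°  ·
  (3,6): δ = 30.67°  ✓
  (4,5): δ = 148.10°  ·
  (4,6): δ = 54.67°  ·
  (5,6): δ = 86.57°  ·
antipodal pairs: 7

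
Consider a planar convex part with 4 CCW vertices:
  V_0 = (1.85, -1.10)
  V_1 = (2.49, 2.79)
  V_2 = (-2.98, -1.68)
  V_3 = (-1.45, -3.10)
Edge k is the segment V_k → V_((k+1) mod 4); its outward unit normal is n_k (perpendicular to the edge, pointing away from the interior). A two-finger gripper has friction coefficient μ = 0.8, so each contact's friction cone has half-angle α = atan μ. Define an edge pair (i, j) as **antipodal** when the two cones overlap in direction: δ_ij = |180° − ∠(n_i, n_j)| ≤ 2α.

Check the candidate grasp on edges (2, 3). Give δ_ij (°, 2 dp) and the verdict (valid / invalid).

δ = 105.92°, invalid

α = atan 0.8 = 38.66°;  2α = 77.32°
edge 2: e_2 = (+1.53, -1.42);  n_2 = (-0.6803, -0.7330)
edge 3: e_3 = (+3.30, +2.00);  n_3 = (+0.5183, -0.8552)
∠(n_2, n_3) = 74.08°
δ = |180° − 74.08°| = 105.92°
105.92° > 2α = 77.32°  →  invalid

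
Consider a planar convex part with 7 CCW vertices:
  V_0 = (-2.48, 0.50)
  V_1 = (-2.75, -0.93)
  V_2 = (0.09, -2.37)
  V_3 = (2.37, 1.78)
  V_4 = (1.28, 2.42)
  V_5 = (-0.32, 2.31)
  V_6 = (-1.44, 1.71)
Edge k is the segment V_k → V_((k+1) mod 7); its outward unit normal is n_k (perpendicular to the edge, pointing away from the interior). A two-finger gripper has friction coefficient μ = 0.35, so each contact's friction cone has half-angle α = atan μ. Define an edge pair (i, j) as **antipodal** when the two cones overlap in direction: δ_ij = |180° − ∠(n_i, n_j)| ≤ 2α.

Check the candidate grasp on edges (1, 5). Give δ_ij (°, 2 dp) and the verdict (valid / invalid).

δ = 55.07°, invalid

α = atan 0.35 = 19.29°;  2α = 38.58°
edge 1: e_1 = (+2.84, -1.44);  n_1 = (-0.4522, -0.8919)
edge 5: e_5 = (-1.12, -0.60);  n_5 = (-0.4722, +0.8815)
∠(n_1, n_5) = 124.93°
δ = |180° − 124.93°| = 55.07°
55.07° > 2α = 38.58°  →  invalid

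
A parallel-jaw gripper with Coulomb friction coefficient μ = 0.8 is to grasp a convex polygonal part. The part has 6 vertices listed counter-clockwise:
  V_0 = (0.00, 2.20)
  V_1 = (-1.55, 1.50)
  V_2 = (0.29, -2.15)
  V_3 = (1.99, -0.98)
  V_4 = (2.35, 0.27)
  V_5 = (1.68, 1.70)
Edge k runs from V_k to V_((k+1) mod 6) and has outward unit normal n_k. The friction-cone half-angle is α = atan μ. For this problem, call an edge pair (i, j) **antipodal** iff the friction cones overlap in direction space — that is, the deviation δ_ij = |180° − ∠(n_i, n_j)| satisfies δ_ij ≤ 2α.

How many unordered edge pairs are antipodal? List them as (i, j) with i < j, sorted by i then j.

α = atan 0.8 = 38.66°;  2α = 77.32°
n_0 = (-0.4116, +0.9114)
n_1 = (-0.8930, -0.4501)
n_2 = (+0.5669, -0.8238)
n_3 = (+0.9609, -0.2768)
n_4 = (+0.9055, +0.4243)
n_5 = (+0.2853, +0.9585)
  (0,1): δ = 87.55°  ·
  (0,2): δ = 10.23°  ✓
  (0,3): δ = 49.63°  ✓
  (0,4): δ = 90.80°  ·
  (0,5): δ = 139.12°  ·
  (1,2): δ = 82.22°  ·
  (1,3): δ = 42.82°  ✓
  (1,4): δ = 1.65°  ✓
  (1,5): δ = 46.67°  ✓
  (2,3): δ = 140.60°  ·
  (2,4): δ = 99.43°  ·
  (2,5): δ = 51.11°  ✓
  (3,4): δ = 138.83°  ·
  (3,5): δ = 90.51°  ·
  (4,5): δ = 131.68°  ·
antipodal pairs: 6

count = 6; pairs: (0,2), (0,3), (1,3), (1,4), (1,5), (2,5)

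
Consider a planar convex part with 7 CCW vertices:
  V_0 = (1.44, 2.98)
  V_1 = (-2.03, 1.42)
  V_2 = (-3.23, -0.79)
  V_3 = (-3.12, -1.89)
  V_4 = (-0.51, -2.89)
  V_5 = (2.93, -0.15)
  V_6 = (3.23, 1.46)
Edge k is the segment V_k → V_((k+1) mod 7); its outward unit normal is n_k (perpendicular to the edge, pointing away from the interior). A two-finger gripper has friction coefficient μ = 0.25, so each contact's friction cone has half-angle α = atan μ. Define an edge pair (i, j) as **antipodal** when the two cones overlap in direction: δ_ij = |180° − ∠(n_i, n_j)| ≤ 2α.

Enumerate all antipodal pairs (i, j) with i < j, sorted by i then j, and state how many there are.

α = atan 0.25 = 14.04°;  2α = 28.07°
n_0 = (-0.4100, +0.9121)
n_1 = (-0.8788, +0.4772)
n_2 = (-0.9950, -0.0995)
n_3 = (-0.3578, -0.9338)
n_4 = (+0.6230, -0.7822)
n_5 = (+0.9831, -0.1832)
n_6 = (+0.6473, +0.7623)
  (0,1): δ = 142.71°  ·
  (0,2): δ = 108.50°  ·
  (0,3): δ = 45.17°  ·
  (0,4): δ = 14.33°  ✓
  (0,5): δ = 55.24°  ·
  (0,6): δ = 115.46°  ·
  (1,2): δ = 145.79°  ·
  (1,3): δ = 82.46°  ·
  (1,4): δ = 22.96°  ✓
  (1,5): δ = 17.95°  ✓
  (1,6): δ = 78.16°  ·
  (2,3): δ = 116.67°  ·
  (2,4): δ = 57.17°  ·
  (2,5): δ = 16.27°  ✓
  (2,6): δ = 43.95°  ·
  (3,4): δ = 120.50°  ·
  (3,5): δ = 79.59°  ·
  (3,6): δ = 19.37°  ✓
  (4,5): δ = 139.09°  ·
  (4,6): δ = 78.87°  ·
  (5,6): δ = 119.78°  ·
antipodal pairs: 5

count = 5; pairs: (0,4), (1,4), (1,5), (2,5), (3,6)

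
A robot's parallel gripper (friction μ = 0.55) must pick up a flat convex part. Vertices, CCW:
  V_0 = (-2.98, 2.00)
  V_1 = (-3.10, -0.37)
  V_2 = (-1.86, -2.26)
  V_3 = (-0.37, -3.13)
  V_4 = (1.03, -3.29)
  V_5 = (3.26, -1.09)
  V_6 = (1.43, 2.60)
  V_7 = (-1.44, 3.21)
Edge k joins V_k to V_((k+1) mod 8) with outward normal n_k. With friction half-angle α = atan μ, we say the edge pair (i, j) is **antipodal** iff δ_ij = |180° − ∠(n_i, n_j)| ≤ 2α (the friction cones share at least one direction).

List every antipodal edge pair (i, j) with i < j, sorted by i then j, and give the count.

count = 11; pairs: (0,4), (0,5), (1,5), (1,6), (2,5), (2,6), (3,5), (3,6), (3,7), (4,6), (4,7)

α = atan 0.55 = 28.81°;  2α = 57.62°
n_0 = (-0.9987, +0.0506)
n_1 = (-0.8361, -0.5486)
n_2 = (-0.5042, -0.8636)
n_3 = (-0.1135, -0.9935)
n_4 = (+0.7023, -0.7119)
n_5 = (+0.8959, +0.4443)
n_6 = (+0.2079, +0.9782)
n_7 = (-0.6178, +0.7863)
  (0,1): δ = 143.83°  ·
  (0,2): δ = 117.38°  ·
  (0,3): δ = 93.62°  ·
  (0,4): δ = 42.49°  ✓
  (0,5): δ = 29.28°  ✓
  (0,6): δ = 80.90°  ·
  (0,7): δ = 131.06°  ·
  (1,2): δ = 153.55°  ·
  (1,3): δ = 129.79°  ·
  (1,4): δ = 78.66°  ·
  (1,5): δ = 6.89°  ✓
  (1,6): δ = 44.73°  ✓
  (1,7): δ = 94.89°  ·
  (2,3): δ = 156.24°  ·
  (2,4): δ = 105.11°  ·
  (2,5): δ = 33.34°  ✓
  (2,6): δ = 18.28°  ✓
  (2,7): δ = 68.44°  ·
  (3,4): δ = 128.87°  ·
  (3,5): δ = 57.10°  ✓
  (3,6): δ = 5.48°  ✓
  (3,7): δ = 44.68°  ✓
  (4,5): δ = 108.23°  ·
  (4,6): δ = 56.61°  ✓
  (4,7): δ = 6.45°  ✓
  (5,6): δ = 128.38°  ·
  (5,7): δ = 78.22°  ·
  (6,7): δ = 129.84°  ·
antipodal pairs: 11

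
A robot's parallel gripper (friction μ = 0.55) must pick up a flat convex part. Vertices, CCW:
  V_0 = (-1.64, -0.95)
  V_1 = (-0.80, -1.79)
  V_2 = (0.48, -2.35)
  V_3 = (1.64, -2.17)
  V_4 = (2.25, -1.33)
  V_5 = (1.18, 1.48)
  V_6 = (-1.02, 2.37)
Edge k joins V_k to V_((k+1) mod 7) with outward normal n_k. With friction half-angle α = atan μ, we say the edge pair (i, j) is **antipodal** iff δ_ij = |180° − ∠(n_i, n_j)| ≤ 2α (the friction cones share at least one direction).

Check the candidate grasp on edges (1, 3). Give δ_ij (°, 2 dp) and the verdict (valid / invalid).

α = atan 0.55 = 28.81°;  2α = 57.62°
edge 1: e_1 = (+1.28, -0.56);  n_1 = (-0.4008, -0.9162)
edge 3: e_3 = (+0.61, +0.84);  n_3 = (+0.8092, -0.5876)
∠(n_1, n_3) = 77.64°
δ = |180° − 77.64°| = 102.36°
102.36° > 2α = 57.62°  →  invalid

δ = 102.36°, invalid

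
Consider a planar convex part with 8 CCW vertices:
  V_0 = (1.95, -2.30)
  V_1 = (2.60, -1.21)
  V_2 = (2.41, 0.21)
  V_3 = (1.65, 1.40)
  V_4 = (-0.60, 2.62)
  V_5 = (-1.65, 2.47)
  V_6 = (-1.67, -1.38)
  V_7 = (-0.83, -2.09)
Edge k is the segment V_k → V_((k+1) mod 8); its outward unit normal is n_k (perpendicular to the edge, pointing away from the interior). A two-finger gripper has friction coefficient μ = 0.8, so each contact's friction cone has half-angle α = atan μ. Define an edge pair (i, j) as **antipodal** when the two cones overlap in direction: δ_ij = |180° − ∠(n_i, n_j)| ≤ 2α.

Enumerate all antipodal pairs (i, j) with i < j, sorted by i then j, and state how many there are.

count = 12; pairs: (0,4), (0,5), (1,5), (1,6), (2,5), (2,6), (2,7), (3,5), (3,6), (3,7), (4,6), (4,7)

α = atan 0.8 = 38.66°;  2α = 77.32°
n_0 = (+0.8589, -0.5122)
n_1 = (+0.9912, +0.1326)
n_2 = (+0.8428, +0.5382)
n_3 = (+0.4767, +0.8791)
n_4 = (-0.1414, +0.9899)
n_5 = (-1.0000, +0.0052)
n_6 = (-0.6455, -0.7637)
n_7 = (-0.0753, -0.9972)
  (0,1): δ = 141.57°  ·
  (0,2): δ = 116.63°  ·
  (0,3): δ = 87.66°  ·
  (0,4): δ = 51.06°  ✓
  (0,5): δ = 30.51°  ✓
  (0,6): δ = 80.60°  ·
  (0,7): δ = 116.49°  ·
  (1,2): δ = 155.06°  ·
  (1,3): δ = 126.09°  ·
  (1,4): δ = 89.49°  ·
  (1,5): δ = 7.92°  ✓
  (1,6): δ = 42.17°  ✓
  (1,7): δ = 78.06°  ·
  (2,3): δ = 151.03°  ·
  (2,4): δ = 114.43°  ·
  (2,5): δ = 32.86°  ✓
  (2,6): δ = 17.23°  ✓
  (2,7): δ = 53.12°  ✓
  (3,4): δ = 143.40°  ·
  (3,5): δ = 61.83°  ✓
  (3,6): δ = 11.74°  ✓
  (3,7): δ = 24.15°  ✓
  (4,5): δ = 98.43°  ·
  (4,6): δ = 48.34°  ✓
  (4,7): δ = 12.45°  ✓
  (5,6): δ = 129.91°  ·
  (5,7): δ = 94.02°  ·
  (6,7): δ = 144.11°  ·
antipodal pairs: 12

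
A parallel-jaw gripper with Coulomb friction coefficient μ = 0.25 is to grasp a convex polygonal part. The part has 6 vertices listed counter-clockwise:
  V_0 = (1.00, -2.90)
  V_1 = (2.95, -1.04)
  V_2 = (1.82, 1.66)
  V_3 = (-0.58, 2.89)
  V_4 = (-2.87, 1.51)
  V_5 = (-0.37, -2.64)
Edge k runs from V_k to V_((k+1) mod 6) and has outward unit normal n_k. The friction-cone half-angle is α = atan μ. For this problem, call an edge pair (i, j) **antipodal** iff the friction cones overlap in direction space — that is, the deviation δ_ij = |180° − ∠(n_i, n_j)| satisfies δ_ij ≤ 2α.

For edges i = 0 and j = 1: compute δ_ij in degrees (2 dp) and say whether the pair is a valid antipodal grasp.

α = atan 0.25 = 14.04°;  2α = 28.07°
edge 0: e_0 = (+1.95, +1.86);  n_0 = (+0.6902, -0.7236)
edge 1: e_1 = (-1.13, +2.70);  n_1 = (+0.9225, +0.3861)
∠(n_0, n_1) = 69.06°
δ = |180° − 69.06°| = 110.94°
110.94° > 2α = 28.07°  →  invalid

δ = 110.94°, invalid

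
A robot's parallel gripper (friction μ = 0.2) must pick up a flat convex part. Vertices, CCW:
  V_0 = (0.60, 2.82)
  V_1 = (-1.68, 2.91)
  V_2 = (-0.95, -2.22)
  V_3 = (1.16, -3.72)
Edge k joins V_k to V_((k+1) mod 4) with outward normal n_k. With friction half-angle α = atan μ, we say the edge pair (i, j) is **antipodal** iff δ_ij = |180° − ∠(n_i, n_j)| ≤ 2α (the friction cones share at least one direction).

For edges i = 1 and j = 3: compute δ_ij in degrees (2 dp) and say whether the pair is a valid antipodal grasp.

α = atan 0.2 = 11.31°;  2α = 22.62°
edge 1: e_1 = (+0.73, -5.13);  n_1 = (-0.9900, -0.1409)
edge 3: e_3 = (-0.56, +6.54);  n_3 = (+0.9964, +0.0853)
∠(n_1, n_3) = 176.80°
δ = |180° − 176.80°| = 3.20°
3.20° ≤ 2α = 22.62°  →  valid

δ = 3.20°, valid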